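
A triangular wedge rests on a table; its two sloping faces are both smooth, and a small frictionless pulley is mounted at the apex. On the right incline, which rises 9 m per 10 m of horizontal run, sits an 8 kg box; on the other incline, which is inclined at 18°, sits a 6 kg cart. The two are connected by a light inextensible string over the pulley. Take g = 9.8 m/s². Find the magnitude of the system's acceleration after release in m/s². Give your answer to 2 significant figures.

2.4 m/s²

Resolve each weight along its own incline: the 8 kg mass has component 8 × 9.8 × sin 41.99° = 52.447 N down its slope, and the 6 kg mass has 6 × 9.8 × sin 18° = 18.170 N down its slope.
The 8 kg side's 52.447 N exceeds the other side's 18.170 N, so that mass slides down and the 6 kg mass slides up. Taking that direction as positive, Newton's second law for the whole system gives 52.447 − 18.170 = (8 + 6) a, so a = 34.277 / 14 = 2.4484 m/s².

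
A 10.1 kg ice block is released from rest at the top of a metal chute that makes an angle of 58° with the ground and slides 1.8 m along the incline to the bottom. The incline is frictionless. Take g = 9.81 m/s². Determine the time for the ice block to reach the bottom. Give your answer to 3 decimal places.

The weight component along the incline is mg sin 58° = 84.025 N and the normal force is N = mg cos 58° = 52.505 N.
With no friction, a = g sin 58° = 8.3194 m/s².
Starting from rest, L = ½at², so t = √(2L/a) = √(2 × 1.8 / 8.3194) = 0.6578 s.

0.658 s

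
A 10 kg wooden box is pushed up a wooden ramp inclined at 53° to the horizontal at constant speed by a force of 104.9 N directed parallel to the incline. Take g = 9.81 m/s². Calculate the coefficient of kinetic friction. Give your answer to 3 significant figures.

0.450

At constant speed ΣF = 0 along the incline. The applied 104.9 N acts up the slope; the weight component mg sin 53° = 78.346 N and kinetic friction μN both act down the slope.
So 104.9 = 78.346 + μ × 59.038, giving μ = (104.9 − 78.346) / 59.038 = 0.4498.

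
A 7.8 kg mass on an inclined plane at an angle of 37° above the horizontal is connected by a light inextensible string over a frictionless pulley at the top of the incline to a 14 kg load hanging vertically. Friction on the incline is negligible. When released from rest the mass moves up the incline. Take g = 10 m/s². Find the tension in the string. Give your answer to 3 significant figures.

80.2 N

For the mass on the incline: the weight component along the slope is m₁g sin 37° = 7.8 × 10 × 0.6018 = 46.940 N and the normal force is N = m₁g cos 37° = 62.294 N.
Newton's second law for the mass (up-slope positive): T − 46.940 = 7.8 a. For the hanging load (downward positive): 14 × 10 − T = 14 a.
Adding the two equations eliminates T: 93.060 = 21.8 a, so a = 4.2688 m/s².
Then from the hanging load's equation, T = 14 × (10 − 4.2688) = 80.237 N.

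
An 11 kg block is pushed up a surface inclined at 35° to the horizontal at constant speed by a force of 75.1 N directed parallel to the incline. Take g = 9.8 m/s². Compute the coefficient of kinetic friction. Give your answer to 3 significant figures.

0.150

At constant speed ΣF = 0 along the incline. The applied 75.1 N acts up the slope; the weight component mg sin 35° = 61.832 N and kinetic friction μN both act down the slope.
So 75.1 = 61.832 + μ × 88.305, giving μ = (75.1 − 61.832) / 88.305 = 0.1503.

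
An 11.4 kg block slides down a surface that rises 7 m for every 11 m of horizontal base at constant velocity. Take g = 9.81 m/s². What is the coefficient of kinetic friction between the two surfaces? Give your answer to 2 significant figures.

0.64

At constant velocity the net force along the incline is zero: mg sin 32.47° = μ mg cos 32.47°.
So μ = tan 32.47° = 0.5369 / 0.8437 = 0.6364.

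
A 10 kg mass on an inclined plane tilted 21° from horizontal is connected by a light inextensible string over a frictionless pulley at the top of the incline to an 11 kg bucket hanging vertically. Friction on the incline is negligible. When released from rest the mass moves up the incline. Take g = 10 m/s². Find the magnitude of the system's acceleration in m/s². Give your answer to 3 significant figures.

3.53 m/s²

For the mass on the incline: the weight component along the slope is m₁g sin 21° = 10 × 10 × 0.3584 = 35.840 N and the normal force is N = m₁g cos 21° = 93.358 N.
Newton's second law for the mass (up-slope positive): T − 35.840 = 10 a. For the hanging bucket (downward positive): 11 × 10 − T = 11 a.
Adding the two equations eliminates T: 74.160 = 21 a, so a = 3.5314 m/s².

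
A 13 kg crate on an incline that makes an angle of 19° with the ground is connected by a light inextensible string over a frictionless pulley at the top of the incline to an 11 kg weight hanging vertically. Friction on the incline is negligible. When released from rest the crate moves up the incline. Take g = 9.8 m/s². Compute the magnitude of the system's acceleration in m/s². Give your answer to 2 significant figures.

2.8 m/s²

For the crate on the incline: the weight component along the slope is m₁g sin 19° = 13 × 9.8 × 0.3256 = 41.481 N and the normal force is N = m₁g cos 19° = 120.459 N.
Newton's second law for the crate (up-slope positive): T − 41.481 = 13 a. For the hanging weight (downward positive): 11 × 9.8 − T = 11 a.
Adding the two equations eliminates T: 66.319 = 24 a, so a = 2.7633 m/s².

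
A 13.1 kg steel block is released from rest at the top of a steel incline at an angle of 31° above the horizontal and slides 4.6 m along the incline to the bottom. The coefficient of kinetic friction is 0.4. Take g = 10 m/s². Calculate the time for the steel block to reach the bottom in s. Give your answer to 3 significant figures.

2.31 s

The weight component along the incline is mg sin 31° = 67.470 N and the normal force is N = mg cos 31° = 112.289 N.
Friction up the slope is f = μN = 0.4 × 112.289 = 44.916 N, so the net downslope force is 67.470 − 44.916 = 22.554 N and a = 22.554 / 13.1 = 1.7217 m/s².
Starting from rest, L = ½at², so t = √(2L/a) = √(2 × 4.6 / 1.7217) = 2.3116 s.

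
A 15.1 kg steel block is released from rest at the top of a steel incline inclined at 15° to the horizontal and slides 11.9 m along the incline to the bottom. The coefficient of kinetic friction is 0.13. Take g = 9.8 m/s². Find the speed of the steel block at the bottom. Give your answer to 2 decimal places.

The weight component along the incline is mg sin 15° = 38.300 N and the normal force is N = mg cos 15° = 142.938 N.
Friction up the slope is f = μN = 0.13 × 142.938 = 18.582 N, so the net downslope force is 38.300 − 18.582 = 19.718 N and a = 19.718 / 15.1 = 1.3058 m/s².
Starting from rest over a distance of 11.9 m, v² = 2aL = 2 × 1.3058 × 11.9 = 31.0780, so v = 5.5748 m/s.

5.57 m/s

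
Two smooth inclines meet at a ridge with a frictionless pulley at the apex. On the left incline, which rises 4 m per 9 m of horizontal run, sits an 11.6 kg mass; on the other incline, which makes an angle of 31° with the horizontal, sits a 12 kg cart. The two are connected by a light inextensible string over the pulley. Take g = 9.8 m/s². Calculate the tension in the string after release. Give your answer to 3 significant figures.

Resolve each weight along its own incline: the 11.6 kg mass has component 11.6 × 9.8 × sin 23.96° = 46.170 N down its slope, and the 12 kg mass has 12 × 9.8 × sin 31° = 60.568 N down its slope.
The 12 kg side's 60.568 N exceeds the other side's 46.170 N, so that mass slides down and the 11.6 kg mass slides up. Taking that direction as positive, Newton's second law for the whole system gives 60.568 − 46.170 = (11.6 + 12) a, so a = 14.398 / 23.6 = 0.6101 m/s².
For the 11.6 kg mass (up-slope positive): T − 46.170 = 11.6 × 0.6101, so T = 53.247 N.

53.2 N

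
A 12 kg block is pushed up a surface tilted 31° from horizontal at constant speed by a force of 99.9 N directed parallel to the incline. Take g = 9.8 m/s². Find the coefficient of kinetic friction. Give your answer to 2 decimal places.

At constant speed ΣF = 0 along the incline. The applied 99.9 N acts up the slope; the weight component mg sin 31° = 60.568 N and kinetic friction μN both act down the slope.
So 99.9 = 60.568 + μ × 100.803, giving μ = (99.9 − 60.568) / 100.803 = 0.3902.

0.39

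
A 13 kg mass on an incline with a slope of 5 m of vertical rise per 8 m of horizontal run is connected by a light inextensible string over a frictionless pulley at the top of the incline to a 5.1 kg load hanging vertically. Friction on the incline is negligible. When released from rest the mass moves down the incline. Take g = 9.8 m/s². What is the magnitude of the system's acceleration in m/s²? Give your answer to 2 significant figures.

0.97 m/s²

For the mass on the incline: the weight component along the slope is m₁g sin 32.01° = 13 × 9.8 × 0.5300 = 67.522 N and the normal force is N = m₁g cos 32.01° = 108.035 N.
Newton's second law for the mass (down-slope positive): 67.522 − T = 13 a. For the hanging load (upward positive): T − 5.1 × 9.8 = 5.1 a.
Adding the two equations eliminates T: 17.542 = 18.1 a, so a = 0.9692 m/s².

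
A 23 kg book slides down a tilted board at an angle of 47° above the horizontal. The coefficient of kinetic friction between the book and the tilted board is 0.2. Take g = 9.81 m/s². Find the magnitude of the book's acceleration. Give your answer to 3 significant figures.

5.84 m/s²

Resolving the weight along the incline: the component pulling the book down the slope is mg sin 47° = 23 × 9.81 × 0.7314 = 165.026 N, and the normal force is N = mg cos 47° = 23 × 9.81 × 0.6820 = 153.880 N.
Kinetic friction acts up the slope with magnitude f = μN = 0.2 × 153.880 = 30.776 N.
Net force along the incline is 165.026 − 30.776 = 134.250 N, so a = 134.250 / 23 = 5.8370 m/s².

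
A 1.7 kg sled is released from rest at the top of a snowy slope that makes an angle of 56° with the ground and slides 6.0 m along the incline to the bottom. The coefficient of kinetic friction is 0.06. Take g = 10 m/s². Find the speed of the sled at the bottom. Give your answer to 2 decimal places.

9.77 m/s

The weight component along the incline is mg sin 56° = 14.094 N and the normal force is N = mg cos 56° = 9.506 N.
Friction up the slope is f = μN = 0.06 × 9.506 = 0.570 N, so the net downslope force is 14.094 − 0.570 = 13.524 N and a = 13.524 / 1.7 = 7.9553 m/s².
Starting from rest over a distance of 6.0 m, v² = 2aL = 2 × 7.9553 × 6.0 = 95.4636, so v = 9.7705 m/s.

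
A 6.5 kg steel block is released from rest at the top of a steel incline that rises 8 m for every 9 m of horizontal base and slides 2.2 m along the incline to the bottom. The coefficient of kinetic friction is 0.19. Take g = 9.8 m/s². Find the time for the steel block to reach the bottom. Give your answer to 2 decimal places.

The weight component along the incline is mg sin 41.63° = 42.320 N and the normal force is N = mg cos 41.63° = 47.610 N.
Friction up the slope is f = μN = 0.19 × 47.610 = 9.046 N, so the net downslope force is 42.320 − 9.046 = 33.274 N and a = 33.274 / 6.5 = 5.1191 m/s².
Starting from rest, L = ½at², so t = √(2L/a) = √(2 × 2.2 / 5.1191) = 0.9271 s.

0.93 s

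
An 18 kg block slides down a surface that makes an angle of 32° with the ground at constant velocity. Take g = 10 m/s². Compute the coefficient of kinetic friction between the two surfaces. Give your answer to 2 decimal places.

0.62

At constant velocity the net force along the incline is zero: mg sin 32° = μ mg cos 32°.
So μ = tan 32° = 0.5299 / 0.8480 = 0.6249.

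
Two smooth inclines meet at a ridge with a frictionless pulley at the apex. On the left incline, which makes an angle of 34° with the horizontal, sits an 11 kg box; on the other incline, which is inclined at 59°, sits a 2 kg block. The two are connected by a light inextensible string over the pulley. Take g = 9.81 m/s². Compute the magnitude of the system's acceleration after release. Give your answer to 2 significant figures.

3.3 m/s²

Resolve each weight along its own incline: the 11 kg mass has component 11 × 9.81 × sin 34° = 60.343 N down its slope, and the 2 kg mass has 2 × 9.81 × sin 59° = 16.818 N down its slope.
The 11 kg side's 60.343 N exceeds the other side's 16.818 N, so that mass slides down and the 2 kg mass slides up. Taking that direction as positive, Newton's second law for the whole system gives 60.343 − 16.818 = (11 + 2) a, so a = 43.525 / 13 = 3.3481 m/s².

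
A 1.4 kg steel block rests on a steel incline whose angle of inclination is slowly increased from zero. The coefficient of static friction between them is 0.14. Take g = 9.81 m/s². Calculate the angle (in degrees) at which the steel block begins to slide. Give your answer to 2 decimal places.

At the threshold of sliding, static friction is at its maximum μ_s N and exactly balances the weight component along the incline: mg sin θ = μ_s mg cos θ.
Hence tan θ = μ_s = 0.14, so θ = arctan(0.14) = 7.9696°.

7.97°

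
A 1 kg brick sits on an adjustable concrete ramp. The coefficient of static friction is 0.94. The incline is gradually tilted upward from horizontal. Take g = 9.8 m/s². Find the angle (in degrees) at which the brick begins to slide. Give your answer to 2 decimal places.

43.23°

At the threshold of sliding, static friction is at its maximum μ_s N and exactly balances the weight component along the incline: mg sin θ = μ_s mg cos θ.
Hence tan θ = μ_s = 0.94, so θ = arctan(0.94) = 43.2285°.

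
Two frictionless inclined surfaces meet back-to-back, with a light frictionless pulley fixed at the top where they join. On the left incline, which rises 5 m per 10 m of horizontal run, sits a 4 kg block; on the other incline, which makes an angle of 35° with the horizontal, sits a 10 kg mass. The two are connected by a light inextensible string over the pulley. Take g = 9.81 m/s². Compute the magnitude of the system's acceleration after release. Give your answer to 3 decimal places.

2.766 m/s²

Resolve each weight along its own incline: the 4 kg mass has component 4 × 9.81 × sin 26.57° = 17.549 N down its slope, and the 10 kg mass has 10 × 9.81 × sin 35° = 56.268 N down its slope.
The 10 kg side's 56.268 N exceeds the other side's 17.549 N, so that mass slides down and the 4 kg mass slides up. Taking that direction as positive, Newton's second law for the whole system gives 56.268 − 17.549 = (4 + 10) a, so a = 38.719 / 14 = 2.7656 m/s².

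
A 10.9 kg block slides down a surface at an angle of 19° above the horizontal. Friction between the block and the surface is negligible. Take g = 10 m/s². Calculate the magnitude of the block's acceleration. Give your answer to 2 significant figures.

3.3 m/s²

Resolving the weight along the incline: the component pulling the block down the slope is mg sin 19° = 10.9 × 10 × 0.3256 = 35.490 N, and the normal force is N = mg cos 19° = 10.9 × 10 × 0.9455 = 103.059 N.
With no friction the net force along the incline is 35.490 N, so a = g sin 19° = 35.490 / 10.9 = 3.2560 m/s².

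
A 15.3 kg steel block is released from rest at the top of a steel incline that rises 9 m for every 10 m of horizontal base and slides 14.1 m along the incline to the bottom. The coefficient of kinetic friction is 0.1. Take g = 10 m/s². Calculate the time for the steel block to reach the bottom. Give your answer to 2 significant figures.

The weight component along the incline is mg sin 41.99° = 102.352 N and the normal force is N = mg cos 41.99° = 113.724 N.
Friction up the slope is f = μN = 0.1 × 113.724 = 11.372 N, so the net downslope force is 102.352 − 11.372 = 90.980 N and a = 90.980 / 15.3 = 5.9464 m/s².
Starting from rest, L = ½at², so t = √(2L/a) = √(2 × 14.1 / 5.9464) = 2.1777 s.

2.2 s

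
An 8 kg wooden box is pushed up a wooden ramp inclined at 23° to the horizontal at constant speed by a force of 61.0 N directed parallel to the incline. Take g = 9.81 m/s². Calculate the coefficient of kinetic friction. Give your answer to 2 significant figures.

0.42

At constant speed ΣF = 0 along the incline. The applied 61.0 N acts up the slope; the weight component mg sin 23° = 30.665 N and kinetic friction μN both act down the slope.
So 61.0 = 30.665 + μ × 72.241, giving μ = (61.0 − 30.665) / 72.241 = 0.4199.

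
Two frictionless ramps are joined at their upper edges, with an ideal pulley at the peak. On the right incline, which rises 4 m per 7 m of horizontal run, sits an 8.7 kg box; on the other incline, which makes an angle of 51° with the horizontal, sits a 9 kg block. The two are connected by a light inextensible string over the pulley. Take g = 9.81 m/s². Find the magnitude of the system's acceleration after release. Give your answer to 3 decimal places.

1.484 m/s²

Resolve each weight along its own incline: the 8.7 kg mass has component 8.7 × 9.81 × sin 29.74° = 42.344 N down its slope, and the 9 kg mass has 9 × 9.81 × sin 51° = 68.614 N down its slope.
The 9 kg side's 68.614 N exceeds the other side's 42.344 N, so that mass slides down and the 8.7 kg mass slides up. Taking that direction as positive, Newton's second law for the whole system gives 68.614 − 42.344 = (8.7 + 9) a, so a = 26.270 / 17.7 = 1.4842 m/s².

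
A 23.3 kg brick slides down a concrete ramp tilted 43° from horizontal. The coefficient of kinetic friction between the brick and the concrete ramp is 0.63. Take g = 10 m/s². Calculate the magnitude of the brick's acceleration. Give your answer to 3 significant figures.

2.21 m/s²

Resolving the weight along the incline: the component pulling the brick down the slope is mg sin 43° = 23.3 × 10 × 0.6820 = 158.906 N, and the normal force is N = mg cos 43° = 23.3 × 10 × 0.7314 = 170.416 N.
Kinetic friction acts up the slope with magnitude f = μN = 0.63 × 170.416 = 107.362 N.
Net force along the incline is 158.906 − 107.362 = 51.544 N, so a = 51.544 / 23.3 = 2.2122 m/s².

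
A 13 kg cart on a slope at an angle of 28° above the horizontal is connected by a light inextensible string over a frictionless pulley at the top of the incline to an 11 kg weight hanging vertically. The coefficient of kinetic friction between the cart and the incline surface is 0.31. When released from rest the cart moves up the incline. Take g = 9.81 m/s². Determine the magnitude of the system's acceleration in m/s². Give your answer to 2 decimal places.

For the cart on the incline: the weight component along the slope is m₁g sin 28° = 13 × 9.81 × 0.4695 = 59.875 N and the normal force is N = m₁g cos 28° = 112.602 N.
Kinetic friction opposes the cart's motion up the incline: f = μN = 0.31 × 112.602 = 34.907 N acting down the slope.
Newton's second law for the cart (up-slope positive): T − 59.875 − 34.907 = 13 a. For the hanging weight (downward positive): 11 × 9.81 − T = 11 a.
Adding the two equations eliminates T: 13.128 = 24 a, so a = 0.5470 m/s².

0.55 m/s²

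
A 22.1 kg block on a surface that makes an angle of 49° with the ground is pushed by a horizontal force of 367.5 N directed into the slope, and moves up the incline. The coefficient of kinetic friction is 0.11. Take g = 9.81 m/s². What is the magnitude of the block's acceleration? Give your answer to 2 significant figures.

The horizontal push has components F cos 49° = 367.5 × 0.6561 = 241.117 N up the incline and F sin 49° = 367.5 × 0.7547 = 277.352 N pressing into the surface.
The normal force is therefore N = mg cos 49° + F sin 49° = 142.243 + 277.352 = 419.595 N, and kinetic friction down the slope is μN = 0.11 × 419.595 = 46.155 N.
Along the incline: F cos 49° − mg sin 49° − μN = ma, so 241.117 − 163.620 − 46.155 = 22.1 a, giving a = 1.4182 m/s².

1.4 m/s²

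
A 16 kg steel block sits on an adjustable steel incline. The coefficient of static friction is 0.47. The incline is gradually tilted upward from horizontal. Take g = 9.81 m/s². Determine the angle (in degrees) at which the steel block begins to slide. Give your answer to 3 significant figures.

At the threshold of sliding, static friction is at its maximum μ_s N and exactly balances the weight component along the incline: mg sin θ = μ_s mg cos θ.
Hence tan θ = μ_s = 0.47, so θ = arctan(0.47) = 25.1735°.

25.2°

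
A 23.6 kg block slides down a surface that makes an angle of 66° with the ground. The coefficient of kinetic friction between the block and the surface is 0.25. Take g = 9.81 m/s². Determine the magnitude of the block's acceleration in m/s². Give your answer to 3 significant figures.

Resolving the weight along the incline: the component pulling the block down the slope is mg sin 66° = 23.6 × 9.81 × 0.9135 = 211.490 N, and the normal force is N = mg cos 66° = 23.6 × 9.81 × 0.4067 = 94.158 N.
Kinetic friction acts up the slope with magnitude f = μN = 0.25 × 94.158 = 23.540 N.
Net force along the incline is 211.490 − 23.540 = 187.950 N, so a = 187.950 / 23.6 = 7.9640 m/s².

7.96 m/s²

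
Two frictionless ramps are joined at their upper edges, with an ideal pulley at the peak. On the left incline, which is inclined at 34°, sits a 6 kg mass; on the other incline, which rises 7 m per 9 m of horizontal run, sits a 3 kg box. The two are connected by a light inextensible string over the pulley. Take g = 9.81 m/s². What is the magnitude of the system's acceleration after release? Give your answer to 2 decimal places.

Resolve each weight along its own incline: the 6 kg mass has component 6 × 9.81 × sin 34° = 32.914 N down its slope, and the 3 kg mass has 3 × 9.81 × sin 37.87° = 18.068 N down its slope.
The 6 kg side's 32.914 N exceeds the other side's 18.068 N, so that mass slides down and the 3 kg mass slides up. Taking that direction as positive, Newton's second law for the whole system gives 32.914 − 18.068 = (6 + 3) a, so a = 14.846 / 9 = 1.6496 m/s².

1.65 m/s²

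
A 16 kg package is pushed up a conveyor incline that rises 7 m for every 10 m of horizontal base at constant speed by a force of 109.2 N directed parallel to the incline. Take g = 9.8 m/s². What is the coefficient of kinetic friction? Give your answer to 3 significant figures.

At constant speed ΣF = 0 along the incline. The applied 109.2 N acts up the slope; the weight component mg sin 34.99° = 89.919 N and kinetic friction μN both act down the slope.
So 109.2 = 89.919 + μ × 128.456, giving μ = (109.2 − 89.919) / 128.456 = 0.1501.

0.150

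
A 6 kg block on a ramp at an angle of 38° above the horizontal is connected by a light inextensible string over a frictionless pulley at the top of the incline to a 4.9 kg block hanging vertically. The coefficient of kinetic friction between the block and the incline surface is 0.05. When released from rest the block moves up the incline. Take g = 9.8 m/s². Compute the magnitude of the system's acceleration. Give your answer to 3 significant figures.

For the block on the incline: the weight component along the slope is m₁g sin 38° = 6 × 9.8 × 0.6157 = 36.203 N and the normal force is N = m₁g cos 38° = 46.335 N.
Kinetic friction opposes the block's motion up the incline: f = μN = 0.05 × 46.335 = 2.317 N acting down the slope.
Newton's second law for the block (up-slope positive): T − 36.203 − 2.317 = 6 a. For the hanging block (downward positive): 4.9 × 9.8 − T = 4.9 a.
Adding the two equations eliminates T: 9.500 = 10.9 a, so a = 0.8716 m/s².

0.872 m/s²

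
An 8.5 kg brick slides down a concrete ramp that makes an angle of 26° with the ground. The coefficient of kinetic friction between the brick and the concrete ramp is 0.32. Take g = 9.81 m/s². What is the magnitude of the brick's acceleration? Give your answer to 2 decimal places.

1.48 m/s²

Resolving the weight along the incline: the component pulling the brick down the slope is mg sin 26° = 8.5 × 9.81 × 0.4384 = 36.556 N, and the normal force is N = mg cos 26° = 8.5 × 9.81 × 0.8988 = 74.946 N.
Kinetic friction acts up the slope with magnitude f = μN = 0.32 × 74.946 = 23.983 N.
Net force along the incline is 36.556 − 23.983 = 12.573 N, so a = 12.573 / 8.5 = 1.4792 m/s².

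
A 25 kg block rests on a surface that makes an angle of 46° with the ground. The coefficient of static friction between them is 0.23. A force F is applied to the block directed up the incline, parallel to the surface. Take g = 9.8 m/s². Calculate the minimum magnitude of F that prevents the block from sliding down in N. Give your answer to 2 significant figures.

The normal force is N = mg cos 46° = 170.191 N. With F at its minimum the block is on the verge of sliding down, so static friction is at its maximum μ_s N = 0.23 × 170.191 = 39.144 N and acts up the slope.
Equilibrium along the incline: F + μ_s N = mg sin 46°, so F = 176.238 − 39.144 = 137.094 N.

140 N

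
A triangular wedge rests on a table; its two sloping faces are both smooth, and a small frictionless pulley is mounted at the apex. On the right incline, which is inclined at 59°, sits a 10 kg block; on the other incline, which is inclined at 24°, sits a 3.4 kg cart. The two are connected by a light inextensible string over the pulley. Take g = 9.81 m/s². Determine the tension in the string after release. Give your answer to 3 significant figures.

31.5 N

Resolve each weight along its own incline: the 10 kg mass has component 10 × 9.81 × sin 59° = 84.088 N down its slope, and the 3.4 kg mass has 3.4 × 9.81 × sin 24° = 13.566 N down its slope.
The 10 kg side's 84.088 N exceeds the other side's 13.566 N, so that mass slides down and the 3.4 kg mass slides up. Taking that direction as positive, Newton's second law for the whole system gives 84.088 − 13.566 = (10 + 3.4) a, so a = 70.522 / 13.4 = 5.2628 m/s².
For the 3.4 kg mass (up-slope positive): T − 13.566 = 3.4 × 5.2628, so T = 31.460 N.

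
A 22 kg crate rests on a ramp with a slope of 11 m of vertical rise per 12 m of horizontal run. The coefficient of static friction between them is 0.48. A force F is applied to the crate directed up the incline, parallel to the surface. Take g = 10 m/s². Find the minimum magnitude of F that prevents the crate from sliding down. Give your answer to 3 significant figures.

70.8 N

The normal force is N = mg cos 42.51° = 162.174 N. With F at its minimum the crate is on the verge of sliding down, so static friction is at its maximum μ_s N = 0.48 × 162.174 = 77.844 N and acts up the slope.
Equilibrium along the incline: F + μ_s N = mg sin 42.51°, so F = 148.659 − 77.844 = 70.815 N.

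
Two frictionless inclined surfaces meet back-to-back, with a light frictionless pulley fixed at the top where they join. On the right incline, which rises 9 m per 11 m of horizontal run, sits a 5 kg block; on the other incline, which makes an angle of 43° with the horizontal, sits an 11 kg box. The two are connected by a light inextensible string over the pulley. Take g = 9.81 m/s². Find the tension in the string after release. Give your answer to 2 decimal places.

44.35 N

Resolve each weight along its own incline: the 5 kg mass has component 5 × 9.81 × sin 39.29° = 31.060 N down its slope, and the 11 kg mass has 11 × 9.81 × sin 43° = 73.594 N down its slope.
The 11 kg side's 73.594 N exceeds the other side's 31.060 N, so that mass slides down and the 5 kg mass slides up. Taking that direction as positive, Newton's second law for the whole system gives 73.594 − 31.060 = (5 + 11) a, so a = 42.534 / 16 = 2.6584 m/s².
For the 5 kg mass (up-slope positive): T − 31.060 = 5 × 2.6584, so T = 44.352 N.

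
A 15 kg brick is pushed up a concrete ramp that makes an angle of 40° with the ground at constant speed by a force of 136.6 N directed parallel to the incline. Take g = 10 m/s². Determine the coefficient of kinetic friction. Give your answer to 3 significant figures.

0.350

At constant speed ΣF = 0 along the incline. The applied 136.6 N acts up the slope; the weight component mg sin 40° = 96.418 N and kinetic friction μN both act down the slope.
So 136.6 = 96.418 + μ × 114.907, giving μ = (136.6 − 96.418) / 114.907 = 0.3497.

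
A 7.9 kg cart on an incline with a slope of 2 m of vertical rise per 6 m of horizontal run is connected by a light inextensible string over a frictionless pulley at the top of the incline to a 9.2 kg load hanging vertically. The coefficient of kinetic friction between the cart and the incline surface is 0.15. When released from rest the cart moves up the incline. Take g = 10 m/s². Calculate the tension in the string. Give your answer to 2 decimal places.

For the cart on the incline: the weight component along the slope is m₁g sin 18.43° = 7.9 × 10 × 0.3162 = 24.980 N and the normal force is N = m₁g cos 18.43° = 74.946 N.
Kinetic friction opposes the cart's motion up the incline: f = μN = 0.15 × 74.946 = 11.242 N acting down the slope.
Newton's second law for the cart (up-slope positive): T − 24.980 − 11.242 = 7.9 a. For the hanging load (downward positive): 9.2 × 10 − T = 9.2 a.
Adding the two equations eliminates T: 55.778 = 17.1 a, so a = 3.2619 m/s².
Then from the hanging load's equation, T = 9.2 × (10 − 3.2619) = 61.991 N.

61.99 N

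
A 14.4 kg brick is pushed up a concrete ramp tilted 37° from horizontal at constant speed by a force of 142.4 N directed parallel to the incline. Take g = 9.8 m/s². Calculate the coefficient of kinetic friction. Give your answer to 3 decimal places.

0.510

At constant speed ΣF = 0 along the incline. The applied 142.4 N acts up the slope; the weight component mg sin 37° = 84.928 N and kinetic friction μN both act down the slope.
So 142.4 = 84.928 + μ × 112.703, giving μ = (142.4 − 84.928) / 112.703 = 0.5099.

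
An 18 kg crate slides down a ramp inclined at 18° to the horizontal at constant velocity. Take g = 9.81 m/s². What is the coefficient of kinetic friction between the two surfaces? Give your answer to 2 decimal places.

At constant velocity the net force along the incline is zero: mg sin 18° = μ mg cos 18°.
So μ = tan 18° = 0.3090 / 0.9511 = 0.3249.

0.32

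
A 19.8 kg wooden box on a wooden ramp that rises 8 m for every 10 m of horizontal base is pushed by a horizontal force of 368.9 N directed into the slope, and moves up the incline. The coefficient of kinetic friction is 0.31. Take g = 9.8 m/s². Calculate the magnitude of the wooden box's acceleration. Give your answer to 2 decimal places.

2.45 m/s²

The horizontal push has components F cos 38.66° = 368.9 × 0.7809 = 288.074 N up the incline and F sin 38.66° = 368.9 × 0.6247 = 230.452 N pressing into the surface.
The normal force is therefore N = mg cos 38.66° + F sin 38.66° = 151.526 + 230.452 = 381.978 N, and kinetic friction down the slope is μN = 0.31 × 381.978 = 118.413 N.
Along the incline: F cos 38.66° − mg sin 38.66° − μN = ma, so 288.074 − 121.217 − 118.413 = 19.8 a, giving a = 2.4467 m/s².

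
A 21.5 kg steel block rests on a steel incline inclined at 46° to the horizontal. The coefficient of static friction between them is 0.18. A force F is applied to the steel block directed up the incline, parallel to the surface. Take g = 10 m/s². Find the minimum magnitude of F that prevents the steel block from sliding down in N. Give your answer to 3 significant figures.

128 N

The normal force is N = mg cos 46° = 149.352 N. With F at its minimum the steel block is on the verge of sliding down, so static friction is at its maximum μ_s N = 0.18 × 149.352 = 26.883 N and acts up the slope.
Equilibrium along the incline: F + μ_s N = mg sin 46°, so F = 154.658 − 26.883 = 127.775 N.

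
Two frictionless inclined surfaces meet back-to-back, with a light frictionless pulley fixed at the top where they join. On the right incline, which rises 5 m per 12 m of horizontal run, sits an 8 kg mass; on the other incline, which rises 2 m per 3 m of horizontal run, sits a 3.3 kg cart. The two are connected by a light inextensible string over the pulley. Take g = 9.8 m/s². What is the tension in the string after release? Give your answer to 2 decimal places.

21.51 N

Resolve each weight along its own incline: the 8 kg mass has component 8 × 9.8 × sin 22.62° = 30.154 N down its slope, and the 3.3 kg mass has 3.3 × 9.8 × sin 33.69° = 17.939 N down its slope.
The 8 kg side's 30.154 N exceeds the other side's 17.939 N, so that mass slides down and the 3.3 kg mass slides up. Taking that direction as positive, Newton's second law for the whole system gives 30.154 − 17.939 = (8 + 3.3) a, so a = 12.215 / 11.3 = 1.0810 m/s².
For the 3.3 kg mass (up-slope positive): T − 17.939 = 3.3 × 1.0810, so T = 21.506 N.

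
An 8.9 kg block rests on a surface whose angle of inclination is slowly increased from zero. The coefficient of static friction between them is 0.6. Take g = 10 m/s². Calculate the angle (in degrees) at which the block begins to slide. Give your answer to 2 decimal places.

30.96°

At the threshold of sliding, static friction is at its maximum μ_s N and exactly balances the weight component along the incline: mg sin θ = μ_s mg cos θ.
Hence tan θ = μ_s = 0.6, so θ = arctan(0.6) = 30.9638°.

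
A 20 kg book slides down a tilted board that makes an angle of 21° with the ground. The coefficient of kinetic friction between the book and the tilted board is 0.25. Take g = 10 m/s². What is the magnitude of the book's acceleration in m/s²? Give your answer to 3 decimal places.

Resolving the weight along the incline: the component pulling the book down the slope is mg sin 21° = 20 × 10 × 0.3584 = 71.680 N, and the normal force is N = mg cos 21° = 20 × 10 × 0.9336 = 186.720 N.
Kinetic friction acts up the slope with magnitude f = μN = 0.25 × 186.720 = 46.680 N.
Net force along the incline is 71.680 − 46.680 = 25.000 N, so a = 25.000 / 20 = 1.2500 m/s².

1.250 m/s²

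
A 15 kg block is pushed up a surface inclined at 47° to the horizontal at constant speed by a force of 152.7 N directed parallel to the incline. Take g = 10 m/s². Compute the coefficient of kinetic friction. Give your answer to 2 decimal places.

0.42

At constant speed ΣF = 0 along the incline. The applied 152.7 N acts up the slope; the weight component mg sin 47° = 109.703 N and kinetic friction μN both act down the slope.
So 152.7 = 109.703 + μ × 102.300, giving μ = (152.7 − 109.703) / 102.300 = 0.4203.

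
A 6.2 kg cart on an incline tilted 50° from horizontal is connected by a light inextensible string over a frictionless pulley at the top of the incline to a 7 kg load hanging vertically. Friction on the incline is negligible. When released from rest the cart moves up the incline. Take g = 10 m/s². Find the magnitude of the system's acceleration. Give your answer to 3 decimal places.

For the cart on the incline: the weight component along the slope is m₁g sin 50° = 6.2 × 10 × 0.7660 = 47.492 N and the normal force is N = m₁g cos 50° = 39.853 N.
Newton's second law for the cart (up-slope positive): T − 47.492 = 6.2 a. For the hanging load (downward positive): 7 × 10 − T = 7 a.
Adding the two equations eliminates T: 22.508 = 13.2 a, so a = 1.7052 m/s².

1.705 m/s²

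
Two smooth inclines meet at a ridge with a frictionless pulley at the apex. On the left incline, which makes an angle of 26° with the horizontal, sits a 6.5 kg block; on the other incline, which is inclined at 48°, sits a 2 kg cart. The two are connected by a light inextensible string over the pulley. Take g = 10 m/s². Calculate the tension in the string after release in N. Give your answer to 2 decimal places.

Resolve each weight along its own incline: the 6.5 kg mass has component 6.5 × 10 × sin 26° = 28.494 N down its slope, and the 2 kg mass has 2 × 10 × sin 48° = 14.863 N down its slope.
The 6.5 kg side's 28.494 N exceeds the other side's 14.863 N, so that mass slides down and the 2 kg mass slides up. Taking that direction as positive, Newton's second law for the whole system gives 28.494 − 14.863 = (6.5 + 2) a, so a = 13.631 / 8.5 = 1.6036 m/s².
For the 2 kg mass (up-slope positive): T − 14.863 = 2 × 1.6036, so T = 18.070 N.

18.07 N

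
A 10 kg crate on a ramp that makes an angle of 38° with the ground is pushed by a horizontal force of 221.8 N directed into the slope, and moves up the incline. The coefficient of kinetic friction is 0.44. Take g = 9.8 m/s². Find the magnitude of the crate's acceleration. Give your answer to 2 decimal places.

The horizontal push has components F cos 38° = 221.8 × 0.7880 = 174.778 N up the incline and F sin 38° = 221.8 × 0.6157 = 136.562 N pressing into the surface.
The normal force is therefore N = mg cos 38° + F sin 38° = 77.224 + 136.562 = 213.786 N, and kinetic friction down the slope is μN = 0.44 × 213.786 = 94.066 N.
Along the incline: F cos 38° − mg sin 38° − μN = ma, so 174.778 − 60.339 − 94.066 = 10 a, giving a = 2.0373 m/s².

2.04 m/s²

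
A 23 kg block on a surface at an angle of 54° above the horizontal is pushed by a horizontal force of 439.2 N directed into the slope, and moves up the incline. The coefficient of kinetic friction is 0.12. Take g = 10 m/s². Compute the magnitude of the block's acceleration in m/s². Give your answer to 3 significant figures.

The horizontal push has components F cos 54° = 439.2 × 0.5878 = 258.162 N up the incline and F sin 54° = 439.2 × 0.8090 = 355.313 N pressing into the surface.
The normal force is therefore N = mg cos 54° + F sin 54° = 135.194 + 355.313 = 490.507 N, and kinetic friction down the slope is μN = 0.12 × 490.507 = 58.861 N.
Along the incline: F cos 54° − mg sin 54° − μN = ma, so 258.162 − 186.070 − 58.861 = 23 a, giving a = 0.5753 m/s².

0.575 m/s²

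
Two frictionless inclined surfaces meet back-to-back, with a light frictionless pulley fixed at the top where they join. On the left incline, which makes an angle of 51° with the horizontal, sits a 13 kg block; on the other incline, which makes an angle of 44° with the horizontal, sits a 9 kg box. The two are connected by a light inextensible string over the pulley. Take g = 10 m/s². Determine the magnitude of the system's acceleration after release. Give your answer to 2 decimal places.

Resolve each weight along its own incline: the 13 kg mass has component 13 × 10 × sin 51° = 101.029 N down its slope, and the 9 kg mass has 9 × 10 × sin 44° = 62.519 N down its slope.
The 13 kg side's 101.029 N exceeds the other side's 62.519 N, so that mass slides down and the 9 kg mass slides up. Taking that direction as positive, Newton's second law for the whole system gives 101.029 − 62.519 = (13 + 9) a, so a = 38.510 / 22 = 1.7505 m/s².

1.75 m/s²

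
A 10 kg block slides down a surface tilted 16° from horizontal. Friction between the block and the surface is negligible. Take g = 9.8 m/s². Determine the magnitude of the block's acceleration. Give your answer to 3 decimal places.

2.701 m/s²

Resolving the weight along the incline: the component pulling the block down the slope is mg sin 16° = 10 × 9.8 × 0.2756 = 27.009 N, and the normal force is N = mg cos 16° = 10 × 9.8 × 0.9613 = 94.207 N.
With no friction the net force along the incline is 27.009 N, so a = g sin 16° = 27.009 / 10 = 2.7009 m/s².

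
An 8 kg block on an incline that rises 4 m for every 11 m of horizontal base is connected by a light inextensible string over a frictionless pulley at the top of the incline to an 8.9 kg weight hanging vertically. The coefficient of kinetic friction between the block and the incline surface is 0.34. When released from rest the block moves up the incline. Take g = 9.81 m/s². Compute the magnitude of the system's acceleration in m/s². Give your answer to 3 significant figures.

2.10 m/s²

For the block on the incline: the weight component along the slope is m₁g sin 19.98° = 8 × 9.81 × 0.3417 = 26.817 N and the normal force is N = m₁g cos 19.98° = 73.755 N.
Kinetic friction opposes the block's motion up the incline: f = μN = 0.34 × 73.755 = 25.077 N acting down the slope.
Newton's second law for the block (up-slope positive): T − 26.817 − 25.077 = 8 a. For the hanging weight (downward positive): 8.9 × 9.81 − T = 8.9 a.
Adding the two equations eliminates T: 35.415 = 16.9 a, so a = 2.0956 m/s².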